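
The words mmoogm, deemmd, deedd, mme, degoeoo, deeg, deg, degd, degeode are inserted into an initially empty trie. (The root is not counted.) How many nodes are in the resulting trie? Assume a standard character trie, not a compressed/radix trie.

Trie structure (* marks end of a word):
(root)
├─ d
│  └─ e
│     ├─ e
│     │  ├─ d
│     │  │  └─ d *
│     │  ├─ g *
│     │  └─ m
│     │     └─ m
│     │        └─ d *
│     └─ g *
│        ├─ d *
│        ├─ e
│        │  └─ o
│        │     └─ d
│        │        └─ e *
│        └─ o
│           └─ e
│              └─ o
│                 └─ o *
└─ m
   └─ m
      ├─ e *
      └─ o
         └─ o
            └─ g
               └─ m *
Counting every labelled node above: 26.

26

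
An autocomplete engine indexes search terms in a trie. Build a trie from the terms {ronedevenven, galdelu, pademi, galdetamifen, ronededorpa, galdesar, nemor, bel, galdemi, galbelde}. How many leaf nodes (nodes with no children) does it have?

A leaf is a node with no children — equivalently, the end of a word that is not a proper prefix of any other stored word.
Those words: "bel", "galbelde", "galdelu", "galdemi", "galdesar", "galdetamifen", "nemor", "pademi", "ronededorpa", "ronedevenven"
Leaf count: 10

10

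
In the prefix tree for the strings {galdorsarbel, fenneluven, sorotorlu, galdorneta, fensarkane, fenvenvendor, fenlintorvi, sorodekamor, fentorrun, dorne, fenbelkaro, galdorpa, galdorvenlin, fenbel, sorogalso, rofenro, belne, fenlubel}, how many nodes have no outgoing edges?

17

A leaf is a node with no children — equivalently, the end of a word that is not a proper prefix of any other stored word.
Those words: "belne", "dorne", "fenbelkaro", "fenlintorvi", "fenlubel", "fenneluven", "fensarkane", "fentorrun", "fenvenvendor", "galdorneta", "galdorpa", "galdorsarbel", "galdorvenlin", "rofenro", "sorodekamor", "sorogalso", "sorotorlu"
Leaf count: 17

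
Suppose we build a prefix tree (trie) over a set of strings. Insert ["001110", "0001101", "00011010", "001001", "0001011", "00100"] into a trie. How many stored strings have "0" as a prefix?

6

Walk to "0"; the words in its subtree are exactly those with that prefix.
Words under "0": 0001011, 0001101, 00011010, 00100, 001001, 001110
Count: 6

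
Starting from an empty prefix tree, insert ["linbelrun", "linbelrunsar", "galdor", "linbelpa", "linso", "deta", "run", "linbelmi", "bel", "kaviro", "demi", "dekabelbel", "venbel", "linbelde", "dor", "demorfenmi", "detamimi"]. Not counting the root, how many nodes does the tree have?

71

Count nodes per top-level branch (shared prefixes stored once):
  'b'-branch (bel): 3 nodes
  'd'-branch (dekabelbel, demi, demorfenmi, deta, detamimi, dor): 27 nodes
  'g'-branch (galdor): 6 nodes
  'k'-branch (kaviro): 6 nodes
  'l'-branch (linbelde, linbelmi, linbelpa, linbelrun, linbelrunsar, linso): 20 nodes
  'r'-branch (run): 3 nodes
  'v'-branch (venbel): 6 nodes
Sum: 71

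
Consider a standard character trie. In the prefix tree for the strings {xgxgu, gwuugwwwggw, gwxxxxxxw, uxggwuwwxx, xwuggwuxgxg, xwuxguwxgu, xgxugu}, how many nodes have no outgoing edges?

7

Leaves are exactly the stored words that no other stored word extends.
Those words: "gwuugwwwggw", "gwxxxxxxw", "uxggwuwwxx", "xgxgu", "xgxugu", "xwuggwuxgxg", "xwuxguwxgu"
Leaf count: 7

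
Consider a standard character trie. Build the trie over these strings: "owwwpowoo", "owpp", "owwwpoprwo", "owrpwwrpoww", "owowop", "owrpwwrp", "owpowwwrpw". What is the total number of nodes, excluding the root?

35

Trie structure (* marks end of a word):
(root)
└─ o
   └─ w
      ├─ o
      │  └─ w
      │     └─ o
      │        └─ p *
      ├─ p
      │  ├─ o
      │  │  └─ w
      │  │     └─ w
      │  │        └─ w
      │  │           └─ r
      │  │              └─ p
      │  │                 └─ w *
      │  └─ p *
      ├─ r
      │  └─ p
      │     └─ w
      │        └─ w
      │           └─ r
      │              └─ p *
      │                 └─ o
      │                    └─ w
      │                       └─ w *
      └─ w
         └─ w
            └─ p
               └─ o
                  ├─ p
                  │  └─ r
                  │     └─ w
                  │        └─ o *
                  └─ w
                     └─ o
                        └─ o *
Counting every labelled node above: 35.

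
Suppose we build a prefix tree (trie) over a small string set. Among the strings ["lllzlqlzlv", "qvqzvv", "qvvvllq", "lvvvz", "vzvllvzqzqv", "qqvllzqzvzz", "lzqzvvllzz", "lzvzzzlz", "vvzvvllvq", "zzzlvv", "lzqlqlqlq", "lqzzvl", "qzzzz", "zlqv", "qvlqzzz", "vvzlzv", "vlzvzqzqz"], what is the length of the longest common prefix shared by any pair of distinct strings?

3

Equivalently: take the maximum, over all pairs, of their longest common prefix length.
e.g. "lzqlqlqlq" and "lzqzvvllzz" share the prefix "lzq" of length 3; no pair shares a longer one.
Longest shared-prefix length: 3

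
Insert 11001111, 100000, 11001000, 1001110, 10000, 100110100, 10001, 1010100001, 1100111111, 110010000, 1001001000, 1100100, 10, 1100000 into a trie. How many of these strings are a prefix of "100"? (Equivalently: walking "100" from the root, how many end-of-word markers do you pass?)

1

Check each prefix of "100" against the stored set — each match is an end-marker on the path.
Prefixes of the query that are stored words: "10"
Count: 1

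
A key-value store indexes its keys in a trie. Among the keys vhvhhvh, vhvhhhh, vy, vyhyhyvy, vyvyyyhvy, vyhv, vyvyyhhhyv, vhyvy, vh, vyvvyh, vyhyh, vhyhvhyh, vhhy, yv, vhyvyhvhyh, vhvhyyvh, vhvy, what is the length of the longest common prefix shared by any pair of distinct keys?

Look for the deepest trie node that still has at least two words in its subtree.
"vhvhhhh" and "vhvhhvh" agree on "vhvhh" (5 characters) before diverging; nothing deeper is shared.
Longest shared-prefix length: 5

5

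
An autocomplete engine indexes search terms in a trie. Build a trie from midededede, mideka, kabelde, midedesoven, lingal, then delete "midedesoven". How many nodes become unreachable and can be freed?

A node on "midedesoven"'s path can go only if nothing else ends at it or branches off below it.
The suffix "soven" (5 nodes) is used only by "midedesoven"; the node for "midede" still has the child "d", so pruning stops there.
Nodes removed: 5

5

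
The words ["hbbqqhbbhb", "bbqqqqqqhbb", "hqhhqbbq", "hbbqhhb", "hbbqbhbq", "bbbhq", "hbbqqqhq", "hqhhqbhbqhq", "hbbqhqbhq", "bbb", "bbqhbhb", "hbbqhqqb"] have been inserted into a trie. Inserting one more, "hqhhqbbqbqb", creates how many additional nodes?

3

Walking "hqhhqbbqbqb" from the root, the first 8 characters ("hqhhqbbq") follow existing edges; "b" is the first miss.
New nodes needed: |"hqhhqbbqbqb"| − 8 = 11 − 8 = 3.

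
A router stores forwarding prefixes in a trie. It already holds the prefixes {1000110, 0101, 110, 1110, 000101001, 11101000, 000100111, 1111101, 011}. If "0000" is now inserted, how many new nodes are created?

1

Walking "0000" from the root, the first 3 characters ("000") follow existing edges; "0" is the first miss.
Each of the 1 remaining characters creates one node.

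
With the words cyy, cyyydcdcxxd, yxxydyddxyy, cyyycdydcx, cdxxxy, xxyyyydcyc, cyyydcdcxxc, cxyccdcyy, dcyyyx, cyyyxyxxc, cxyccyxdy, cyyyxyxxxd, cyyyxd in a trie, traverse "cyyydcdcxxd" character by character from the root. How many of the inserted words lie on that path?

Traverse "cyyydcdcxxd" character by character; count nodes along the way that are marked as word ends.
Prefixes of the query that are stored words: "cyy", "cyyydcdcxxd"
Count: 2

2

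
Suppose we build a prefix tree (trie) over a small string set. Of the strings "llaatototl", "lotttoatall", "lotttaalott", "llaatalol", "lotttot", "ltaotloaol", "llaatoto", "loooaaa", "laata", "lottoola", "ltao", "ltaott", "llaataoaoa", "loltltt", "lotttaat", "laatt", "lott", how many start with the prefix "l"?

Walk to "l"; the words in its subtree are exactly those with that prefix.
Words under "l": laata, laatt, llaatalol, llaataoaoa, llaatoto, llaatototl, loltltt, loooaaa, lott, lottoola, lotttaalott, lotttaat, lotttoatall, lotttot, ltao, ltaotloaol, ltaott
Count: 17

17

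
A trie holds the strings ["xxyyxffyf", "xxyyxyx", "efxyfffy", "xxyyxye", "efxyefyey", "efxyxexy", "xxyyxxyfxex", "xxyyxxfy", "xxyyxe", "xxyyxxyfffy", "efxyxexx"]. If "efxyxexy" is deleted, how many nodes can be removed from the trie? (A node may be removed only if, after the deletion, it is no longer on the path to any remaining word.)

1

A node on "efxyxexy"'s path can go only if nothing else ends at it or branches off below it.
The suffix "y" (1 node) is used only by "efxyxexy"; the node for "efxyxex" still has the child "x", so pruning stops there.
Nodes removed: 1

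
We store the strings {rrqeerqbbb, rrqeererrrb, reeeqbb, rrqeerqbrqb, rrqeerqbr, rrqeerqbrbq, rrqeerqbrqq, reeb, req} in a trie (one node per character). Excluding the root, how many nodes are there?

Count nodes per top-level branch (shared prefixes stored once):
  'r'-branch (reeb, reeeqbb, req, rrqeererrrb, rrqeerqbbb, rrqeerqbr, rrqeerqbrbq, rrqeerqbrqb, rrqeerqbrqq): 29 nodes
Sum: 29

29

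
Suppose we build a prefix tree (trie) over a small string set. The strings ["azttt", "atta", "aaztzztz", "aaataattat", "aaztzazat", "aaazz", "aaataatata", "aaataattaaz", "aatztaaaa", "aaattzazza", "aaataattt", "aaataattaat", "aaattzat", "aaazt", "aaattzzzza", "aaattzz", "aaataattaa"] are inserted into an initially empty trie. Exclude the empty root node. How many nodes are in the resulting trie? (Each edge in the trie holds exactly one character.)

For each word, the new-node count is its length minus the longest prefix already in the trie:
  "azttt" → 5 new (a, z, t, t, t)
  "atta" → prefix "a" already present; 3 new (t, t, a)
  "aaztzztz" → prefix "a" already present; 7 new (a, z, t, z, z, t, z)
  "aaataattat" → prefix "aa" already present; 8 new (a, t, a, a, t, t, a, t)
  "aaztzazat" → prefix "aaztz" already present; 4 new (a, z, a, t)
  "aaazz" → prefix "aaa" already present; 2 new (z, z)
  "aaataatata" → prefix "aaataat" already present; 3 new (a, t, a)
  "aaataattaaz" → prefix "aaataatta" already present; 2 new (a, z)
  "aatztaaaa" → prefix "aa" already present; 7 new (t, z, t, a, a, a, a)
  "aaattzazza" → prefix "aaat" already present; 6 new (t, z, a, z, z, a)
  "aaataattt" → prefix "aaataatt" already present; 1 new (t)
  "aaataattaat" → prefix "aaataattaa" already present; 1 new (t)
  "aaattzat" → prefix "aaattza" already present; 1 new (t)
  "aaazt" → prefix "aaaz" already present; 1 new (t)
  "aaattzzzza" → prefix "aaattz" already present; 4 new (z, z, z, a)
  "aaattzz" → prefix "aaattzz" already present; 0 new (none)
  "aaataattaa" → prefix "aaataattaa" already present; 0 new (none)
Total nodes = 5 + 3 + 7 + 8 + 4 + 2 + 3 + 2 + 7 + 6 + 1 + 1 + 1 + 1 + 4 + 0 + 0 = 55

55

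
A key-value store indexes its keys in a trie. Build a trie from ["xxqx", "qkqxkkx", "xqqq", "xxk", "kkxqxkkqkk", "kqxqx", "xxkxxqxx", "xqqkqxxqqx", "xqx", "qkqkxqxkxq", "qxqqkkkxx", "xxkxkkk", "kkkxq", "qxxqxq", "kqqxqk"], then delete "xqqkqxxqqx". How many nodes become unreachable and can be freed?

After clearing the end-marker at "xqqkqxxqqx", prune upward until reaching a node still needed by another word.
The suffix "kqxxqqx" (7 nodes) is used only by "xqqkqxxqqx"; the node for "xqq" still has the child "q", so pruning stops there.
Nodes removed: 7

7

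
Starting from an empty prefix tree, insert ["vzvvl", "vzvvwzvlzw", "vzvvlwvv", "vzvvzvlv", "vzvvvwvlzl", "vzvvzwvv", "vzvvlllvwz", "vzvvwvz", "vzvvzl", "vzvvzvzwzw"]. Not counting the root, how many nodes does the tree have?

Trace insertions, counting only characters that open a new branch:
  "vzvvl" → 5 new (v, z, v, v, l)
  "vzvvwzvlzw" → prefix "vzvv" already present; 6 new (w, z, v, l, z, w)
  "vzvvlwvv" → prefix "vzvvl" already present; 3 new (w, v, v)
  "vzvvzvlv" → prefix "vzvv" already present; 4 new (z, v, l, v)
  "vzvvvwvlzl" → prefix "vzvv" already present; 6 new (v, w, v, l, z, l)
  "vzvvzwvv" → prefix "vzvvz" already present; 3 new (w, v, v)
  "vzvvlllvwz" → prefix "vzvvl" already present; 5 new (l, l, v, w, z)
  "vzvvwvz" → prefix "vzvvw" already present; 2 new (v, z)
  "vzvvzl" → prefix "vzvvz" already present; 1 new (l)
  "vzvvzvzwzw" → prefix "vzvvzv" already present; 4 new (z, w, z, w)
Total nodes = 5 + 6 + 3 + 4 + 6 + 3 + 5 + 2 + 1 + 4 = 39

39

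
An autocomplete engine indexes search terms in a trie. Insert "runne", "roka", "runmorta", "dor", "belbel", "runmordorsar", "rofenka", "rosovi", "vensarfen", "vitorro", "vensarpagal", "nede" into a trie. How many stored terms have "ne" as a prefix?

1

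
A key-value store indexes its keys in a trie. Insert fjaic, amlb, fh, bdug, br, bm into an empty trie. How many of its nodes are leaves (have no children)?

6

A leaf is a node with no children — equivalently, the end of a word that is not a proper prefix of any other stored word.
Those words: "amlb", "bdug", "bm", "br", "fh", "fjaic"
Leaf count: 6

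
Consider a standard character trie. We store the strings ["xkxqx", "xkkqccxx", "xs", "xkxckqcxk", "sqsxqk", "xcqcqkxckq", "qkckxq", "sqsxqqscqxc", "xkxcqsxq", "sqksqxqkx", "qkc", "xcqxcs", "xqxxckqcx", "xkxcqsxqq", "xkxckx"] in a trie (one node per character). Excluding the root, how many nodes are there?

Insert word by word; a character creates a node only if that edge doesn't already exist:
  "xkxqx" → 5 new (x, k, x, q, x)
  "xkkqccxx" → prefix "xk" already present; 6 new (k, q, c, c, x, x)
  "xs" → prefix "x" already present; 1 new (s)
  "xkxckqcxk" → prefix "xkx" already present; 6 new (c, k, q, c, x, k)
  "sqsxqk" → 6 new (s, q, s, x, q, k)
  "xcqcqkxckq" → prefix "x" already present; 9 new (c, q, c, q, k, x, c, k, q)
  "qkckxq" → 6 new (q, k, c, k, x, q)
  "sqsxqqscqxc" → prefix "sqsxq" already present; 6 new (q, s, c, q, x, c)
  "xkxcqsxq" → prefix "xkxc" already present; 4 new (q, s, x, q)
  "sqksqxqkx" → prefix "sq" already present; 7 new (k, s, q, x, q, k, x)
  "qkc" → prefix "qkc" already present; 0 new (none)
  "xcqxcs" → prefix "xcq" already present; 3 new (x, c, s)
  "xqxxckqcx" → prefix "x" already present; 8 new (q, x, x, c, k, q, c, x)
  "xkxcqsxqq" → prefix "xkxcqsxq" already present; 1 new (q)
  "xkxckx" → prefix "xkxck" already present; 1 new (x)
Total nodes = 5 + 6 + 1 + 6 + 6 + 9 + 6 + 6 + 4 + 7 + 0 + 3 + 8 + 1 + 1 = 69

69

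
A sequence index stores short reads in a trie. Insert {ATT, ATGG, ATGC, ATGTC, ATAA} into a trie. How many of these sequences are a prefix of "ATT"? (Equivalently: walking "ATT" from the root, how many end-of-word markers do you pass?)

1

Walk "ATT" from the root; an end-of-word marker is hit whenever a stored word is a prefix of "ATT".
Prefixes of the query that are stored words: "ATT"
Count: 1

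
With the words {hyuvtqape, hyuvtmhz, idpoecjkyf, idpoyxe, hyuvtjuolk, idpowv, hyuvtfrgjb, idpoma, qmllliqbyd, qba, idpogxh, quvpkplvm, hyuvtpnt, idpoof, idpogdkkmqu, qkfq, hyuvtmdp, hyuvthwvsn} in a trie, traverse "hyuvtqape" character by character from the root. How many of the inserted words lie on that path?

Walk "hyuvtqape" from the root; an end-of-word marker is hit whenever a stored word is a prefix of "hyuvtqape".
Prefixes of the query that are stored words: "hyuvtqape"
Count: 1

1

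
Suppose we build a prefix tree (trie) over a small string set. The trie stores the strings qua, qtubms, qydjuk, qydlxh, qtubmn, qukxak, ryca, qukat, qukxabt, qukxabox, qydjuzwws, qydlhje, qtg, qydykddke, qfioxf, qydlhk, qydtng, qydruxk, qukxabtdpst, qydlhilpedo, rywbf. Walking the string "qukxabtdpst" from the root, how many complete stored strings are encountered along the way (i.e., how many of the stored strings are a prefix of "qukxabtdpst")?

2

Check each prefix of "qukxabtdpst" against the stored set — each match is an end-marker on the path.
Prefixes of the query that are stored words: "qukxabt", "qukxabtdpst"
Count: 2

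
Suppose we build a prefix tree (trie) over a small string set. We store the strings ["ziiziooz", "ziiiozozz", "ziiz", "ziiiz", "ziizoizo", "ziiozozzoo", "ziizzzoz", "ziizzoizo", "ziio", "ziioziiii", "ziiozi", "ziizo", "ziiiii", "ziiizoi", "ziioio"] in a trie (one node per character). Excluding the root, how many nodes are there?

Count nodes per top-level branch (shared prefixes stored once):
  'z'-branch (ziiiii, ziiiozozz, ziiiz, ziiizoi, ziio, ziioio, ziiozi, ziioziiii, ziiozozzoo, ziiz, ziiziooz, ziizo, ziizoizo, ziizzoizo, ziizzzoz): 44 nodes
Sum: 44

44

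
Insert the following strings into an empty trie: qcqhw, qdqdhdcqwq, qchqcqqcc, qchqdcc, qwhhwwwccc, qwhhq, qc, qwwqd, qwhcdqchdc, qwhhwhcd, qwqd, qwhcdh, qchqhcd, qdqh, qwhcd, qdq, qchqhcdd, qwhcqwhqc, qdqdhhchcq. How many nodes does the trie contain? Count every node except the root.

65

Count nodes per top-level branch (shared prefixes stored once):
  'q'-branch (qc, qchqcqqcc, qchqdcc, qchqhcd, qchqhcdd, qcqhw, qdq, qdqdhdcqwq, qdqdhhchcq, qdqh, qwhcd, qwhcdh, qwhcdqchdc, qwhcqwhqc, qwhhq, qwhhwhcd, qwhhwwwccc, qwqd, qwwqd): 65 nodes
Sum: 65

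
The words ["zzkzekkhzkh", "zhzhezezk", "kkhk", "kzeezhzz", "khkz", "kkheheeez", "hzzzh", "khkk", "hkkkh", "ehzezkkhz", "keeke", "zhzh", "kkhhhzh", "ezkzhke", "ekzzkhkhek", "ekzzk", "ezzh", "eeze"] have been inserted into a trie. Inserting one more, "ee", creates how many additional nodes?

0

"ee" is already a full path in the trie; only an end-marker is added.
No new nodes are needed: 0.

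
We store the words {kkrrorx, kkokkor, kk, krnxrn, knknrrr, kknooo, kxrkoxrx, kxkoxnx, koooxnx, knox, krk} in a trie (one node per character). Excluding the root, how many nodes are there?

48

Count nodes per top-level branch (shared prefixes stored once):
  'k'-branch (kk, kknooo, kkokkor, kkrrorx, knknrrr, knox, koooxnx, krk, krnxrn, kxkoxnx, kxrkoxrx): 48 nodes
Sum: 48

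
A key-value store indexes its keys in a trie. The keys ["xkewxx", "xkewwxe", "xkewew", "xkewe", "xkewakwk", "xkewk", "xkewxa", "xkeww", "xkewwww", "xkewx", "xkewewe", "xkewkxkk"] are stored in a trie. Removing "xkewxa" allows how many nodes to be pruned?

A node on "xkewxa"'s path can go only if nothing else ends at it or branches off below it.
The suffix "a" (1 node) is used only by "xkewxa"; the node for "xkewx" still has the child "x", so pruning stops there.
Nodes removed: 1

1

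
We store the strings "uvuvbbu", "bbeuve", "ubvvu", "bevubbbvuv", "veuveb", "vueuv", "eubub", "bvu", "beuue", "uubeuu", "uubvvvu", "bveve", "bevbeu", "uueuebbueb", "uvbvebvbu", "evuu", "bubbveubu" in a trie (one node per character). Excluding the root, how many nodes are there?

Count nodes per top-level branch (shared prefixes stored once):
  'b'-branch (bbeuve, beuue, bevbeu, bevubbbvuv, bubbveubu, bveve, bvu): 34 nodes
  'e'-branch (eubub, evuu): 8 nodes
  'u'-branch (ubvvu, uubeuu, uubvvvu, uueuebbueb, uvbvebvbu, uvuvbbu): 35 nodes
  'v'-branch (veuveb, vueuv): 10 nodes
Sum: 87

87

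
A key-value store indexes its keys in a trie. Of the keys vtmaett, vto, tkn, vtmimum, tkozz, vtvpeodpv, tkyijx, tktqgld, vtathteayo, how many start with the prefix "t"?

Filter for entries beginning with "t":
Matches: "tkn", "tkozz", "tktqgld", "tkyijx"
Count: 4

4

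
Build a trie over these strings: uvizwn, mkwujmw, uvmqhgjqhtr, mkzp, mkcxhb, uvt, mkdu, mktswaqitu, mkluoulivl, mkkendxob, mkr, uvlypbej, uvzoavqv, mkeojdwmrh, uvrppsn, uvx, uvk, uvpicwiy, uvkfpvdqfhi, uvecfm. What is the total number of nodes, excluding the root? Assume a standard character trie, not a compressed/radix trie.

100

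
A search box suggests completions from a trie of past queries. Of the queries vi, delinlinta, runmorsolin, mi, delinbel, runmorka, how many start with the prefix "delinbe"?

1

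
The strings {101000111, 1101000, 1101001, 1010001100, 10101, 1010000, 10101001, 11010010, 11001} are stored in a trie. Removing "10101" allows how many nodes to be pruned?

0

Walk "10101" from the leaf back toward the root, removing each node that no remaining word uses.
Every node on "10101" is still needed (e.g. by "10101001"), so nothing is freed.
Nodes removed: 0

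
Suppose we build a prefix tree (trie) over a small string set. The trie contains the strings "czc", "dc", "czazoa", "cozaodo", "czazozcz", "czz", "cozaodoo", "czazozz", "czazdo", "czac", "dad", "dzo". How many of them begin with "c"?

9

Walk to "c"; the words in its subtree are exactly those with that prefix.
Matches: "cozaodo", "cozaodoo", "czac", "czazdo", "czazoa", "czazozcz", "czazozz", "czc", "czz"
Count: 9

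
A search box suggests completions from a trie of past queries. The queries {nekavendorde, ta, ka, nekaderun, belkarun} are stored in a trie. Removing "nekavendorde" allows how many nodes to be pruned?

8

After clearing the end-marker at "nekavendorde", prune upward until reaching a node still needed by another word.
The suffix "vendorde" (8 nodes) is used only by "nekavendorde"; the node for "neka" still has the child "d", so pruning stops there.
Nodes removed: 8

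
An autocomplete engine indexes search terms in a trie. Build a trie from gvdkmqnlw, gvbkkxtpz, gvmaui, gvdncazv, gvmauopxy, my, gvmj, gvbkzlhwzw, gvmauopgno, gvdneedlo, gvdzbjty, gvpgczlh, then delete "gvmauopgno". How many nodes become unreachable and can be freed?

After clearing the end-marker at "gvmauopgno", prune upward until reaching a node still needed by another word.
The suffix "gno" (3 nodes) is used only by "gvmauopgno"; the node for "gvmauop" still has the child "x", so pruning stops there.
Nodes removed: 3

3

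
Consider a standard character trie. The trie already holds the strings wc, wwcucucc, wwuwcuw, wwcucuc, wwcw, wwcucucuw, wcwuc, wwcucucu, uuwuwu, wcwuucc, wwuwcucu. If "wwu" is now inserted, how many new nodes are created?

Every character of "wwu" already lies on an existing path (it is a prefix of some stored word).
No new nodes are needed: 0.

0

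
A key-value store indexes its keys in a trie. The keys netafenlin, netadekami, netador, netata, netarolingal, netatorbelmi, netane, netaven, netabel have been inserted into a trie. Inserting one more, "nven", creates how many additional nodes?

3

The longest prefix of "nven" already in the trie is "n" (length 1).
New nodes needed: |"nven"| − 1 = 4 − 1 = 3.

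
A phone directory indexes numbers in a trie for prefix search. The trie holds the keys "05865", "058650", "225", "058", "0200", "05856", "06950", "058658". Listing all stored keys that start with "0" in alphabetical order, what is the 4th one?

DFS of the "0" subtree visits, in order: "0200", "058", "05856", "05865", "058650", "058658", "06950"
The 4th is 05865.

05865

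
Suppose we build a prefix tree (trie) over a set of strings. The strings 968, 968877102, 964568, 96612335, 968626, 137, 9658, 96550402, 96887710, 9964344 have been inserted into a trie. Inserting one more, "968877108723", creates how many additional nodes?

The longest prefix of "968877108723" already in the trie is "96887710" (length 8).
So 12 − 8 = 4 new nodes.

4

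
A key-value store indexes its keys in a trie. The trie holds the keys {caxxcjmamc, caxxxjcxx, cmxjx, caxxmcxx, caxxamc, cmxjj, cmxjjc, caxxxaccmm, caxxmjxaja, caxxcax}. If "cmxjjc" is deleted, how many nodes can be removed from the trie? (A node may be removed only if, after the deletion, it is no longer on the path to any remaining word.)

A node on "cmxjjc"'s path can go only if nothing else ends at it or branches off below it.
The suffix "c" (1 node) is used only by "cmxjjc"; "cmxjj" is itself a stored word, so pruning stops there.
Nodes removed: 1

1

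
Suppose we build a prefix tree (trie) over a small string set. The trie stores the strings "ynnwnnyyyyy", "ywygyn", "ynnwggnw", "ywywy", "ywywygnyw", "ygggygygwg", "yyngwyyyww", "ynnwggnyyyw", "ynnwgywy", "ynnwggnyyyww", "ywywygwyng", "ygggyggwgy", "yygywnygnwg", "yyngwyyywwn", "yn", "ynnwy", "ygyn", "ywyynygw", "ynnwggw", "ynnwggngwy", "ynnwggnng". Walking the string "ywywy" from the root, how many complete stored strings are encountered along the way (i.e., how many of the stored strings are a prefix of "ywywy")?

Traverse "ywywy" character by character; count nodes along the way that are marked as word ends.
Prefixes of the query that are stored words: "ywywy"
Count: 1

1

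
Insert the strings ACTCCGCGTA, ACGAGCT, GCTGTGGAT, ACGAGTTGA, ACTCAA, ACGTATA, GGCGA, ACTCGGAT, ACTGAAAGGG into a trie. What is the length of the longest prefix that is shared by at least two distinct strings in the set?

5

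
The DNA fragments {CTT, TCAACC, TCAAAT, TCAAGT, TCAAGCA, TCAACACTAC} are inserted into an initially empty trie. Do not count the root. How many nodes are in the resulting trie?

Count nodes per top-level branch (shared prefixes stored once):
  'C'-branch (CTT): 3 nodes
  'T'-branch (TCAAAT, TCAACACTAC, TCAACC, TCAAGCA, TCAAGT): 17 nodes
Sum: 20

20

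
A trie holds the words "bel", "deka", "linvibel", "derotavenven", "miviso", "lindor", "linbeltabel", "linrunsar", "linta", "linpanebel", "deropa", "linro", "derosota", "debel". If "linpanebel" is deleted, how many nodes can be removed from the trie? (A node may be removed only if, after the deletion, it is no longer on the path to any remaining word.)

Walk "linpanebel" from the leaf back toward the root, removing each node that no remaining word uses.
The suffix "panebel" (7 nodes) is used only by "linpanebel"; the node for "lin" still has the child "v", so pruning stops there.
Nodes removed: 7

7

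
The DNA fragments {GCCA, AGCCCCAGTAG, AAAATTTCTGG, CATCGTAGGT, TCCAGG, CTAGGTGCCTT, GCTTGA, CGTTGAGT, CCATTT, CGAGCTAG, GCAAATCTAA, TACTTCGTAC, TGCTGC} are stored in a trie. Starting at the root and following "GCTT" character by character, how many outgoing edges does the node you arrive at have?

1

Walk "GCTT" from the root, arriving at one node.
Distinct next characters after "GCTT": G.
That node has 1 child edge.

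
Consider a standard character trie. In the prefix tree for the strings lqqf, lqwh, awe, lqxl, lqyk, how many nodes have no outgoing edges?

A leaf is a node with no children — equivalently, the end of a word that is not a proper prefix of any other stored word.
Those words: "awe", "lqqf", "lqwh", "lqxl", "lqyk"
Leaf count: 5

5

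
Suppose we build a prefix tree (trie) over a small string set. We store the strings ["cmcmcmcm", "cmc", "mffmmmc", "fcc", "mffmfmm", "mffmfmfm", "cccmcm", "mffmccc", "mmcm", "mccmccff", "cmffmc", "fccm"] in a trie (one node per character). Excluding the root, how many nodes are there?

46

For each word, the new-node count is its length minus the longest prefix already in the trie:
  "cmcmcmcm" → 8 new (c, m, c, m, c, m, c, m)
  "cmc" → prefix "cmc" already present; 0 new (none)
  "mffmmmc" → 7 new (m, f, f, m, m, m, c)
  "fcc" → 3 new (f, c, c)
  "mffmfmm" → prefix "mffm" already present; 3 new (f, m, m)
  "mffmfmfm" → prefix "mffmfm" already present; 2 new (f, m)
  "cccmcm" → prefix "c" already present; 5 new (c, c, m, c, m)
  "mffmccc" → prefix "mffm" already present; 3 new (c, c, c)
  "mmcm" → prefix "m" already present; 3 new (m, c, m)
  "mccmccff" → prefix "m" already present; 7 new (c, c, m, c, c, f, f)
  "cmffmc" → prefix "cm" already present; 4 new (f, f, m, c)
  "fccm" → prefix "fcc" already present; 1 new (m)
Total nodes = 8 + 0 + 7 + 3 + 3 + 2 + 5 + 3 + 3 + 7 + 4 + 1 = 46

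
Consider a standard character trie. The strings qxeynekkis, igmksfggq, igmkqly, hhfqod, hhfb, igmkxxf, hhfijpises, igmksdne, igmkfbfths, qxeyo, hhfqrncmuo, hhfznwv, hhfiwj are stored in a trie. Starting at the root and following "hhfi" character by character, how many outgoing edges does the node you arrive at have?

2

Follow the path "hhfi" to its node, then look at its outgoing edges.
Characters that immediately follow "hhfi" among the stored strings: {j, w}.
That node has 2 child edges.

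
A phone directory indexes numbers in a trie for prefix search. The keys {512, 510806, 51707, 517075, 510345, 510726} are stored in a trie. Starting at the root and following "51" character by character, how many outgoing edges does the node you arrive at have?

3

Walk "51" from the root, arriving at one node.
Characters that immediately follow "51" among the stored strings: {0, 2, 7}.
That node has 3 child edges.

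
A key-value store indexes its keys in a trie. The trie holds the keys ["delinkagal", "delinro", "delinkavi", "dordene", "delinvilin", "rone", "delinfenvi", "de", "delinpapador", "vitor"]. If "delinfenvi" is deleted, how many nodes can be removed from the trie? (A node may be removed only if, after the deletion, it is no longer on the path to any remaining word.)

After clearing the end-marker at "delinfenvi", prune upward until reaching a node still needed by another word.
The suffix "fenvi" (5 nodes) is used only by "delinfenvi"; the node for "delin" still has the child "k", so pruning stops there.
Nodes removed: 5

5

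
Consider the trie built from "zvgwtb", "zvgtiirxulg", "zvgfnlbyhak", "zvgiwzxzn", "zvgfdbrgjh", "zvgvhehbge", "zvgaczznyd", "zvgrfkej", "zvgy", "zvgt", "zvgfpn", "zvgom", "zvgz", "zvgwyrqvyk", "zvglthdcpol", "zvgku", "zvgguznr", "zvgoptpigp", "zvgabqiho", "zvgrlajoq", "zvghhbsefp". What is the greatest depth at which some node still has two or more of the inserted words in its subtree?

Equivalently: take the maximum, over all pairs, of their longest common prefix length.
"zvgabqiho" and "zvgaczznyd" agree on "zvga" (4 characters) before diverging; nothing deeper is shared.
Longest shared-prefix length: 4

4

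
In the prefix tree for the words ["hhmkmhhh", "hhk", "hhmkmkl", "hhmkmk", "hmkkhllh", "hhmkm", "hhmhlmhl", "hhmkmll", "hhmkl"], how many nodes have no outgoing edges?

7

A leaf is a node with no children — equivalently, the end of a word that is not a proper prefix of any other stored word.
Those words: "hhk", "hhmhlmhl", "hhmkl", "hhmkmhhh", "hhmkmkl", "hhmkmll", "hmkkhllh"
Leaf count: 7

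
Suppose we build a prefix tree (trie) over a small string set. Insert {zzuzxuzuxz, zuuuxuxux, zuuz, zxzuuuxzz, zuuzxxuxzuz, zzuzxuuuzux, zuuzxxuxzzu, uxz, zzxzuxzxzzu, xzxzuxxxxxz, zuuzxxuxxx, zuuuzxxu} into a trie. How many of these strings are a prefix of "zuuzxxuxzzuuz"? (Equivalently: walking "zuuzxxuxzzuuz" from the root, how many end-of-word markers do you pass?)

Traverse "zuuzxxuxzzuuz" character by character; count nodes along the way that are marked as word ends.
Prefixes of the query that are stored words: "zuuz", "zuuzxxuxzzu"
Count: 2

2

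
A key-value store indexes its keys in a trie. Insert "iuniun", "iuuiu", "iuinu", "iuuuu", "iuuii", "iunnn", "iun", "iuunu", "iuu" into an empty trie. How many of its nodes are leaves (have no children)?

Leaves are exactly the stored words that no other stored word extends.
Those words: "iuinu", "iuniun", "iunnn", "iuuii", "iuuiu", "iuunu", "iuuuu"
Leaf count: 7

7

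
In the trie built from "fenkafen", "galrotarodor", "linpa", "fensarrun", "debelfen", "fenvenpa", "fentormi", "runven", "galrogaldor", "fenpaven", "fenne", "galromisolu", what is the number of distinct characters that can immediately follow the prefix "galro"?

The children of the "galro" node are the distinct next characters among strings starting with "galro".
Characters that immediately follow "galro" among the stored strings: {g, m, t}.
That node has 3 child edges.

3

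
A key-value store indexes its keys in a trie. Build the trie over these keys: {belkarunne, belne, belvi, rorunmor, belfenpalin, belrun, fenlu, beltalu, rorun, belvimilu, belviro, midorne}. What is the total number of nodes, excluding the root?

Count nodes per top-level branch (shared prefixes stored once):
  'b'-branch (belfenpalin, belkarunne, belne, belrun, beltalu, belvi, belvimilu, belviro): 35 nodes
  'f'-branch (fenlu): 5 nodes
  'm'-branch (midorne): 7 nodes
  'r'-branch (rorun, rorunmor): 8 nodes
Sum: 55

55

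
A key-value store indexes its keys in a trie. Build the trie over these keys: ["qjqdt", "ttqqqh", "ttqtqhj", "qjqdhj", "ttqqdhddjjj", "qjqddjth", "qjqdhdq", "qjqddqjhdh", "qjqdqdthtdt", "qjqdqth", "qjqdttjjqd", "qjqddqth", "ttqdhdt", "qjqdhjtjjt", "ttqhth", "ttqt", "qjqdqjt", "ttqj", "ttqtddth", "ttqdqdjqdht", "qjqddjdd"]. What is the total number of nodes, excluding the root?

Count nodes per top-level branch (shared prefixes stored once):
  'q'-branch (qjqddjdd, qjqddjth, qjqddqjhdh, qjqddqth, qjqdhdq, qjqdhj, qjqdhjtjjt, qjqdqdthtdt, qjqdqjt, qjqdqth, qjqdt, qjqdttjjqd): 42 nodes
  't'-branch (ttqdhdt, ttqdqdjqdht, ttqhth, ttqj, ttqqdhddjjj, ttqqqh, ttqt, ttqtddth, ttqtqhj): 36 nodes
Sum: 78

78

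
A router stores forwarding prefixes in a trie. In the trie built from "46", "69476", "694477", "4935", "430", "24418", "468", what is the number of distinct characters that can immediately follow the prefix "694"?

2

Follow the path "694" to its node, then look at its outgoing edges.
Characters that immediately follow "694" among the stored strings: {4, 7}.
That node has 2 child edges.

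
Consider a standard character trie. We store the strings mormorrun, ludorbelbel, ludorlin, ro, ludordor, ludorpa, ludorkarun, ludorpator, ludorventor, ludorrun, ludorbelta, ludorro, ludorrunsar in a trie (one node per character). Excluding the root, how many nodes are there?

For each word, the new-node count is its length minus the longest prefix already in the trie:
  "mormorrun" → 9 new (m, o, r, m, o, r, r, u, n)
  "ludorbelbel" → 11 new (l, u, d, o, r, b, e, l, b, e, l)
  "ludorlin" → prefix "ludor" already present; 3 new (l, i, n)
  "ro" → 2 new (r, o)
  "ludordor" → prefix "ludor" already present; 3 new (d, o, r)
  "ludorpa" → prefix "ludor" already present; 2 new (p, a)
  "ludorkarun" → prefix "ludor" already present; 5 new (k, a, r, u, n)
  "ludorpator" → prefix "ludorpa" already present; 3 new (t, o, r)
  "ludorventor" → prefix "ludor" already present; 6 new (v, e, n, t, o, r)
  "ludorrun" → prefix "ludor" already present; 3 new (r, u, n)
  "ludorbelta" → prefix "ludorbel" already present; 2 new (t, a)
  "ludorro" → prefix "ludorr" already present; 1 new (o)
  "ludorrunsar" → prefix "ludorrun" already present; 3 new (s, a, r)
Total nodes = 9 + 11 + 3 + 2 + 3 + 2 + 5 + 3 + 6 + 3 + 2 + 1 + 3 = 53

53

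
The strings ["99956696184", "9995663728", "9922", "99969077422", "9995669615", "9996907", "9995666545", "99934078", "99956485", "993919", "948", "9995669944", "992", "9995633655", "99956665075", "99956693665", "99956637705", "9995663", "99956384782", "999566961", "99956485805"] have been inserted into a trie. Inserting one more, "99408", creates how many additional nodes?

3

The longest prefix of "99408" already in the trie is "99" (length 2).
So 5 − 2 = 3 new nodes.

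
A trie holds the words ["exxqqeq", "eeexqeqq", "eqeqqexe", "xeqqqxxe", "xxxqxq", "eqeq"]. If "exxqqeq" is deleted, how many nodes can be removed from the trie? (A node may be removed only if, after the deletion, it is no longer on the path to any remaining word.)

6

Walk "exxqqeq" from the leaf back toward the root, removing each node that no remaining word uses.
The suffix "xxqqeq" (6 nodes) is used only by "exxqqeq"; the node for "e" still has the child "e", so pruning stops there.
Nodes removed: 6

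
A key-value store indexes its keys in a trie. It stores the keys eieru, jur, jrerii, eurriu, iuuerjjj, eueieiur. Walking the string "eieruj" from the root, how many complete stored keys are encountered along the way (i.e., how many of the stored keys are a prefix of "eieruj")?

Check each prefix of "eieruj" against the stored set — each match is an end-marker on the path.
Prefixes of the query that are stored words: "eieru"
Count: 1

1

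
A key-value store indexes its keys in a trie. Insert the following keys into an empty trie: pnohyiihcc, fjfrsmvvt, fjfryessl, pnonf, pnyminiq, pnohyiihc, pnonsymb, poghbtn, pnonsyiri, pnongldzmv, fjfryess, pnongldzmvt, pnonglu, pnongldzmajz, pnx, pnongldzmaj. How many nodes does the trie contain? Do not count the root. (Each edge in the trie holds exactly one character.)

Trace insertions, counting only characters that open a new branch:
  "pnohyiihcc" → 10 new (p, n, o, h, y, i, i, h, c, c)
  "fjfrsmvvt" → 9 new (f, j, f, r, s, m, v, v, t)
  "fjfryessl" → prefix "fjfr" already present; 5 new (y, e, s, s, l)
  "pnonf" → prefix "pno" already present; 2 new (n, f)
  "pnyminiq" → prefix "pn" already present; 6 new (y, m, i, n, i, q)
  "pnohyiihc" → prefix "pnohyiihc" already present; 0 new (none)
  "pnonsymb" → prefix "pnon" already present; 4 new (s, y, m, b)
  "poghbtn" → prefix "p" already present; 6 new (o, g, h, b, t, n)
  "pnonsyiri" → prefix "pnonsy" already present; 3 new (i, r, i)
  "pnongldzmv" → prefix "pnon" already present; 6 new (g, l, d, z, m, v)
  "fjfryess" → prefix "fjfryess" already present; 0 new (none)
  "pnongldzmvt" → prefix "pnongldzmv" already present; 1 new (t)
  "pnonglu" → prefix "pnongl" already present; 1 new (u)
  "pnongldzmajz" → prefix "pnongldzm" already present; 3 new (a, j, z)
  "pnx" → prefix "pn" already present; 1 new (x)
  "pnongldzmaj" → prefix "pnongldzmaj" already present; 0 new (none)
Total nodes = 10 + 9 + 5 + 2 + 6 + 0 + 4 + 6 + 3 + 6 + 0 + 1 + 1 + 3 + 1 + 0 = 57

57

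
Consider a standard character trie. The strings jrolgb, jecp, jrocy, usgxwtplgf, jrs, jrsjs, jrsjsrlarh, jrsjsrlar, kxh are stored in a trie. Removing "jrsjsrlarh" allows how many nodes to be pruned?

Walk "jrsjsrlarh" from the leaf back toward the root, removing each node that no remaining word uses.
The suffix "h" (1 node) is used only by "jrsjsrlarh"; "jrsjsrlar" is itself a stored word, so pruning stops there.
Nodes removed: 1

1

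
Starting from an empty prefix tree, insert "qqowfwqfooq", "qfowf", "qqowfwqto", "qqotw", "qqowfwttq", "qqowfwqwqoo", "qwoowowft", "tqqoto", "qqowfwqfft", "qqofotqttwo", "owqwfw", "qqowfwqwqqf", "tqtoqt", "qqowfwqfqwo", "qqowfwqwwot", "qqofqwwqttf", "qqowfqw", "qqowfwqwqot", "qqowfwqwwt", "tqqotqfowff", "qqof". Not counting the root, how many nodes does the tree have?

For each word, the new-node count is its length minus the longest prefix already in the trie:
  "qqowfwqfooq" → 11 new (q, q, o, w, f, w, q, f, o, o, q)
  "qfowf" → prefix "q" already present; 4 new (f, o, w, f)
  "qqowfwqto" → prefix "qqowfwq" already present; 2 new (t, o)
  "qqotw" → prefix "qqo" already present; 2 new (t, w)
  "qqowfwttq" → prefix "qqowfw" already present; 3 new (t, t, q)
  "qqowfwqwqoo" → prefix "qqowfwq" already present; 4 new (w, q, o, o)
  "qwoowowft" → prefix "q" already present; 8 new (w, o, o, w, o, w, f, t)
  "tqqoto" → 6 new (t, q, q, o, t, o)
  "qqowfwqfft" → prefix "qqowfwqf" already present; 2 new (f, t)
  "qqofotqttwo" → prefix "qqo" already present; 8 new (f, o, t, q, t, t, w, o)
  "owqwfw" → 6 new (o, w, q, w, f, w)
  "qqowfwqwqqf" → prefix "qqowfwqwq" already present; 2 new (q, f)
  "tqtoqt" → prefix "tq" already present; 4 new (t, o, q, t)
  "qqowfwqfqwo" → prefix "qqowfwqf" already present; 3 new (q, w, o)
  "qqowfwqwwot" → prefix "qqowfwqw" already present; 3 new (w, o, t)
  "qqofqwwqttf" → prefix "qqof" already present; 7 new (q, w, w, q, t, t, f)
  "qqowfqw" → prefix "qqowf" already present; 2 new (q, w)
  "qqowfwqwqot" → prefix "qqowfwqwqo" already present; 1 new (t)
  "qqowfwqwwt" → prefix "qqowfwqww" already present; 1 new (t)
  "tqqotqfowff" → prefix "tqqot" already present; 6 new (q, f, o, w, f, f)
  "qqof" → prefix "qqof" already present; 0 new (none)
Total nodes = 11 + 4 + 2 + 2 + 3 + 4 + 8 + 6 + 2 + 8 + 6 + 2 + 4 + 3 + 3 + 7 + 2 + 1 + 1 + 6 + 0 = 85

85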